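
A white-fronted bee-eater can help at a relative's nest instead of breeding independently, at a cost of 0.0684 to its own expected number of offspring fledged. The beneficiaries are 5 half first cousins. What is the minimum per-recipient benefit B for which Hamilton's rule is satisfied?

0.2189

r to a half first cousin = 0.0625 (half first cousins share one grandparent — one path of length 4: r = (1/2)^4 = 1/16).
Hamilton's rule with n recipients of equal r: n·r·B > C, so B > C/(n·r) = 0.0684/(5·0.0625) = 0.2189.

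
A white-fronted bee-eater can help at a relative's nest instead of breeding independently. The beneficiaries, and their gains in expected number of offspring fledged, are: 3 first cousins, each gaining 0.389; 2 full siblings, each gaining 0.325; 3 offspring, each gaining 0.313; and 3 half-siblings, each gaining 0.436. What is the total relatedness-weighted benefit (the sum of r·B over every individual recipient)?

r to a first cousin = 0.125 (first cousins share one grandparent pair — two paths of length 4: r = 2·(1/2)^4 = 1/8).
r to a full sibling = 1/2 (full sibs share both parents — two paths of length 2: r = 2·(1/2)^2 = 1/2).
r to an offspring = 1/2 (one parent–offspring link: r = (1/2)^1 = 1/2).
r to a half-sibling = 1/4 (half-sibs share one parent — one path of length 2: r = (1/2)^2 = 1/4).
Summing one r·B term per recipient: 3·0.125·0.389 + 2·0.5·0.325 + 3·0.5·0.313 + 3·0.25·0.436 = 1.267375.

1.267375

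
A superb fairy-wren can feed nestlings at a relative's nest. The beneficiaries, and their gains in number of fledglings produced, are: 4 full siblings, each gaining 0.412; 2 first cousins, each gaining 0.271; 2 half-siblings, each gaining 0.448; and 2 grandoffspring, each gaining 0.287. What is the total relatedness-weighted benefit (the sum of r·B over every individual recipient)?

1.25925

r to a full sibling = 1/2 (full sibs share both parents — two paths of length 2: r = 2·(1/2)^2 = 1/2).
r to a first cousin = 0.125 (first cousins share one grandparent pair — two paths of length 4: r = 2·(1/2)^4 = 1/8).
r to a half-sibling = 0.25 (half-sibs share one parent — one path of length 2: r = (1/2)^2 = 1/4).
r to a grandoffspring = 1/4 (two parent–offspring links: r = (1/2)^2 = 1/4).
Summing one r·B term per recipient: 4·0.5·0.412 + 2·0.125·0.271 + 2·0.25·0.448 + 2·0.25·0.287 = 1.25925.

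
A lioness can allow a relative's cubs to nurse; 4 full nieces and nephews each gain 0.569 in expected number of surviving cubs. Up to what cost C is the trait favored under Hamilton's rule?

0.569

r to a full niece or nephew = 0.25 (full aunt/uncle↔niece/nephew: two paths of length 3 through the shared grandparent pair: r = 2·(1/2)^3 = 1/4).
Hamilton's rule: n·r·B > C, so the trait is favored while C < n·r·B = 4·0.25·0.569 = 0.569.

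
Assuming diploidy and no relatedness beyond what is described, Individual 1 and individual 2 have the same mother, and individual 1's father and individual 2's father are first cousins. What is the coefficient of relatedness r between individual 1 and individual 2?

0.28125

Relatedness sums over independent paths through distinct common ancestors.
Individual 1 and individual 2 are related in two ways: half-sibs through their shared mother (r = 1/4) and second cousins through their fathers (r = 1/32).
r = 1/4 + 1/32 = 0.28125.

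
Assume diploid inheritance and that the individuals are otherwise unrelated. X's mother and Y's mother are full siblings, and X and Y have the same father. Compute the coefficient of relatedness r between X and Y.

Wright's path rule: contributions from independent ancestry routes add.
X and Y are related in two ways: first cousins through their mothers (r = 1/8) and half-sibs through their shared father (r = 1/4).
r = 1/8 + 1/4 = 3/8 = 0.375.

0.375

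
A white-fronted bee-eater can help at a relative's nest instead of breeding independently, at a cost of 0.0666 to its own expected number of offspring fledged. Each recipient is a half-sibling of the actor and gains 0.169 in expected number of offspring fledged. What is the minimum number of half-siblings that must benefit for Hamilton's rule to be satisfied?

r to a half-sibling = 0.25 (half-sibs share one parent — one path of length 2: r = (1/2)^2 = 1/4).
Hamilton's rule: n·r·B > C  ⇒  n > C/(r·B) = 0.0666/(0.25·0.169) = 1.576.
The smallest integer exceeding 1.576 is 2.

2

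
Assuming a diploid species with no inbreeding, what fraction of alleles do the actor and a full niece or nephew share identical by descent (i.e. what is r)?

0.25

Each parent–offspring link contributes a factor of 1/2, and independent paths through distinct common ancestors add.
Full aunt/uncle↔niece/nephew: two paths of length 3 through the shared grandparent pair: r = 2·(1/2)^3 = 1/4.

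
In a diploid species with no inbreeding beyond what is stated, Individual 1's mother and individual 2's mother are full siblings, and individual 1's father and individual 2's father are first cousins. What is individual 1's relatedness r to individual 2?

0.15625

Independent pedigree routes through distinct common ancestors add.
Individual 1 and individual 2 are related in two ways: first cousins through their mothers (r = 1/8) and second cousins through their fathers (r = 1/32).
r = 1/8 + 1/32 = 0.15625.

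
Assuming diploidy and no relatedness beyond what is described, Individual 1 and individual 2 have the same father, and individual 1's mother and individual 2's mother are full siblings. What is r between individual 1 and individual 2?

0.375

Relatedness sums over independent paths through distinct common ancestors.
Individual 1 and individual 2 are related in two ways: half-sibs through their shared father (r = 1/4) and first cousins through their mothers (r = 1/8).
r = 1/4 + 1/8 = 3/8 = 0.375.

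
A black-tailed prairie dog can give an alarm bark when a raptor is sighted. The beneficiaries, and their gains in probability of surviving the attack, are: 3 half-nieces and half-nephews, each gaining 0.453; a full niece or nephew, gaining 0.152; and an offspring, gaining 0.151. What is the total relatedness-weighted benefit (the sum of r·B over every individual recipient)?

0.283375

r to a half-niece or half-nephew = 1/8 (half-aunt/uncle↔niece/nephew: one path of length 3: r = (1/2)^3 = 1/8).
r to a full niece or nephew = 1/4 (full aunt/uncle↔niece/nephew: two paths of length 3 through the shared grandparent pair: r = 2·(1/2)^3 = 1/4).
r to an offspring = 1/2 (one parent–offspring link: r = (1/2)^1 = 1/2).
Summing one r·B term per recipient: 3·0.125·0.453 + 1·0.25·0.152 + 1·0.5·0.151 = 0.283375.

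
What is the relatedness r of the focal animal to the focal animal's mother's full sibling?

0.25

Each parent–offspring link contributes a factor of 1/2, and independent paths through distinct common ancestors add.
Full aunt/uncle↔niece/nephew: two paths of length 3 through the shared grandparent pair: r = 2·(1/2)^3 = 1/4.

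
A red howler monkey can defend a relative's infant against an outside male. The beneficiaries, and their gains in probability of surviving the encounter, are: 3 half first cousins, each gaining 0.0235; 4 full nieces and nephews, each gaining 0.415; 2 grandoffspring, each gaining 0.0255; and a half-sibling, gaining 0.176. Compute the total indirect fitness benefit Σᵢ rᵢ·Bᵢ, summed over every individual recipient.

0.47615625

r to a half first cousin = 1/16 (half first cousins share one grandparent — one path of length 4: r = (1/2)^4 = 1/16).
r to a full niece or nephew = 1/4 (full aunt/uncle↔niece/nephew: two paths of length 3 through the shared grandparent pair: r = 2·(1/2)^3 = 1/4).
r to a grandoffspring = 1/4 (two parent–offspring links: r = (1/2)^2 = 1/4).
r to a half-sibling = 0.25 (half-sibs share one parent — one path of length 2: r = (1/2)^2 = 1/4).
Summing one r·B term per recipient: 3·0.0625·0.0235 + 4·0.25·0.415 + 2·0.25·0.0255 + 1·0.25·0.176 = 0.47615625.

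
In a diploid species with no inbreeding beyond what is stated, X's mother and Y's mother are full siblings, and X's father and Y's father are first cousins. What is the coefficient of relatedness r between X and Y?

With two independent routes of shared ancestry, r is the sum of the two contributions.
X and Y are related in two ways: first cousins through their mothers (r = 1/8) and second cousins through their fathers (r = 1/32).
r = 1/8 + 1/32 = 5/32 = 0.15625.

0.15625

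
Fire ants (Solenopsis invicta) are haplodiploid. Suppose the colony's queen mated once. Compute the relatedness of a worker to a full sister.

Haplodiploid full sisters inherit their father's entire haploid genome identically (contributing 1/2) and on average half of their mother's contribution (1/2 · 1/2 = 1/4); r = 1/2 + 1/4 = 3/4.

0.75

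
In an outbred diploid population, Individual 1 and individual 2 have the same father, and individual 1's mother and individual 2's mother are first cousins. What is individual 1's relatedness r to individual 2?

Wright's path rule: contributions from independent ancestry routes add.
Individual 1 and individual 2 are related in two ways: half-sibs through their shared father (r = 1/4) and second cousins through their mothers (r = 1/32).
r = 1/4 + 1/32 = 0.28125.

0.28125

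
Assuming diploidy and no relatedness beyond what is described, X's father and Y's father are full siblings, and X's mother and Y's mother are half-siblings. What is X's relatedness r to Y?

With two independent routes of shared ancestry, r is the sum of the two contributions.
X and Y are related in two ways: first cousins through their fathers (r = 1/8) and half first cousins through their mothers (r = 1/16).
r = 1/8 + 1/16 = 0.1875.

0.1875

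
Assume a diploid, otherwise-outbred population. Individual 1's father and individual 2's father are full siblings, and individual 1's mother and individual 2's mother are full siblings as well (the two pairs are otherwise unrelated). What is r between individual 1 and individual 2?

0.25

With two independent routes of shared ancestry, r is the sum of the two contributions.
Individual 1 and individual 2 are related in two ways: first cousins through their fathers (r = 1/8) and first cousins through their mothers (r = 1/8) — i.e. double first cousins.
r = 1/8 + 1/8 = 1/4 = 0.25.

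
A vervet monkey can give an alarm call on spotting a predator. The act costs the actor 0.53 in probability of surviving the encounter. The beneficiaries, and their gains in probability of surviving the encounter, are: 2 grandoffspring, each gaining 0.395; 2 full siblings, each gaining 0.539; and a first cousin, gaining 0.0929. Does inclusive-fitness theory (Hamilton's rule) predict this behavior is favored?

Yes

Hamilton's rule: the trait is favored when the sum of r·B over every recipient exceeds the actor's cost C.
r to a grandoffspring = 1/4 (two parent–offspring links: r = (1/2)^2 = 1/4).
r to a full sibling = 0.5 (full sibs share both parents — two paths of length 2: r = 2·(1/2)^2 = 1/2).
r to a first cousin = 0.125 (first cousins share one grandparent pair — two paths of length 4: r = 2·(1/2)^4 = 1/8).
Summing one r·B term per recipient: 2·0.25·0.395 + 2·0.5·0.539 + 1·0.125·0.0929 = 0.7481125.
0.7481125 > 0.53: the indirect benefit exceeds the cost.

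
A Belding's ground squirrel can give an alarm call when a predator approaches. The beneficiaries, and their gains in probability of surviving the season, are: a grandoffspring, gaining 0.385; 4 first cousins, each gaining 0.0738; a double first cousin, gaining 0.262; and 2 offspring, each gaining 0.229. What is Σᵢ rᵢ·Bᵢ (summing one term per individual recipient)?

r to a grandoffspring = 1/4 (two parent–offspring links: r = (1/2)^2 = 1/4).
r to a first cousin = 1/8 (first cousins share one grandparent pair — two paths of length 4: r = 2·(1/2)^4 = 1/8).
r to a double first cousin = 1/4 (double first cousins share both grandparent pairs — four paths of length 4: r = 4·(1/2)^4 = 1/4).
r to an offspring = 0.5 (one parent–offspring link: r = (1/2)^1 = 1/2).
Summing one r·B term per recipient: 1·0.25·0.385 + 4·0.125·0.0738 + 1·0.25·0.262 + 2·0.5·0.229 = 0.42765.

0.42765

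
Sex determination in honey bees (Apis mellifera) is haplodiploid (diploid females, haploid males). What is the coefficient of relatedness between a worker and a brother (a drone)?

0.25

Her haploid brother carries none of their father's genes and a random half of their mother's genome; that half matches the maternal half of her own genome with probability 1/2: r = 1/2 · 1/2 = 1/4.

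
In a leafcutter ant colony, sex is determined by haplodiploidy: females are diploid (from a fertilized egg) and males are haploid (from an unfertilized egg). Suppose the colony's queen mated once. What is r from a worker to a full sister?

Haplodiploid full sisters inherit their father's entire haploid genome identically (contributing 1/2) and on average half of their mother's contribution (1/2 · 1/2 = 1/4); r = 1/2 + 1/4 = 3/4.

0.75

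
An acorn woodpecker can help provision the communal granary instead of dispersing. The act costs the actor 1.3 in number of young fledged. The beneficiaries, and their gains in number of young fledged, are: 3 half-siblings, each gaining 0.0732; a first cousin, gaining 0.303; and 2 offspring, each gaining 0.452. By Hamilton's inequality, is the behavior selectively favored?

No

Hamilton's rule: the trait is favored when the sum of r·B over every recipient exceeds the actor's cost C.
r to a half-sibling = 0.25 (half-sibs share one parent — one path of length 2: r = (1/2)^2 = 1/4).
r to a first cousin = 0.125 (first cousins share one grandparent pair — two paths of length 4: r = 2·(1/2)^4 = 1/8).
r to an offspring = 0.5 (one parent–offspring link: r = (1/2)^1 = 1/2).
Summing one r·B term per recipient: 3·0.25·0.0732 + 1·0.125·0.303 + 2·0.5·0.452 = 0.544775.
0.544775 < 1.3: the indirect benefit is less than the cost.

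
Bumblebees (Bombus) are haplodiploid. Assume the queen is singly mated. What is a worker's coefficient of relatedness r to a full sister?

Haplodiploid full sisters inherit their father's entire haploid genome identically (contributing 1/2) and on average half of their mother's contribution (1/2 · 1/2 = 1/4); r = 1/2 + 1/4 = 3/4.

0.75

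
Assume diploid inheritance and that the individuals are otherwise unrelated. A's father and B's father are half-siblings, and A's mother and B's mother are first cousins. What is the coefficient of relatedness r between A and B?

Independent pedigree routes through distinct common ancestors add.
A and B are related in two ways: half first cousins through their fathers (r = 1/16) and second cousins through their mothers (r = 1/32).
r = 1/16 + 1/32 = 3/32 = 0.09375.

0.09375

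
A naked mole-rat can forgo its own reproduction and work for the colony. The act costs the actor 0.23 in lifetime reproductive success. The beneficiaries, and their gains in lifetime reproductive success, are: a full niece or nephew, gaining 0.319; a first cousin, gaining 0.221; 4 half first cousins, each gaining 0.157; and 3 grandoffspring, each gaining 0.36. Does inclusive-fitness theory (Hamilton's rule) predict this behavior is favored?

Yes

Hamilton's rule: the trait is favored when the sum of r·B over every recipient exceeds the actor's cost C.
r to a full niece or nephew = 0.25 (full aunt/uncle↔niece/nephew: two paths of length 3 through the shared grandparent pair: r = 2·(1/2)^3 = 1/4).
r to a first cousin = 0.125 (first cousins share one grandparent pair — two paths of length 4: r = 2·(1/2)^4 = 1/8).
r to a half first cousin = 1/16 (half first cousins share one grandparent — one path of length 4: r = (1/2)^4 = 1/16).
r to a grandoffspring = 1/4 (two parent–offspring links: r = (1/2)^2 = 1/4).
Summing one r·B term per recipient: 1·0.25·0.319 + 1·0.125·0.221 + 4·0.0625·0.157 + 3·0.25·0.36 = 0.416625.
0.416625 > 0.23: the indirect benefit exceeds the cost.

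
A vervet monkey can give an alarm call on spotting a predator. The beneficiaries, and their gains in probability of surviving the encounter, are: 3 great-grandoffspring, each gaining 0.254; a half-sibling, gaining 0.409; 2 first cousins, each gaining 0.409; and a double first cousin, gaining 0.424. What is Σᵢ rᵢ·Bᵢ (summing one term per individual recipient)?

0.40575

r to a great-grandoffspring = 1/8 (three parent–offspring links: r = (1/2)^3 = 1/8).
r to a half-sibling = 1/4 (half-sibs share one parent — one path of length 2: r = (1/2)^2 = 1/4).
r to a first cousin = 1/8 (first cousins share one grandparent pair — two paths of length 4: r = 2·(1/2)^4 = 1/8).
r to a double first cousin = 1/4 (double first cousins share both grandparent pairs — four paths of length 4: r = 4·(1/2)^4 = 1/4).
Summing one r·B term per recipient: 3·0.125·0.254 + 1·0.25·0.409 + 2·0.125·0.409 + 1·0.25·0.424 = 0.40575.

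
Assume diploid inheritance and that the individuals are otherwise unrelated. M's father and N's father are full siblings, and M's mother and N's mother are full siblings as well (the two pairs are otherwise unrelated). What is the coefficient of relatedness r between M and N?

Independent pedigree routes through distinct common ancestors add.
M and N are related in two ways: first cousins through their fathers (r = 1/8) and first cousins through their mothers (r = 1/8) — i.e. double first cousins.
r = 1/8 + 1/8 = 0.25.

0.25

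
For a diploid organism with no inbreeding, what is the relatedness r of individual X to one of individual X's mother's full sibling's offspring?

0.125

Each parent–offspring link contributes a factor of 1/2, and independent paths through distinct common ancestors add.
First cousins share one grandparent pair — two paths of length 4: r = 2·(1/2)^4 = 1/8.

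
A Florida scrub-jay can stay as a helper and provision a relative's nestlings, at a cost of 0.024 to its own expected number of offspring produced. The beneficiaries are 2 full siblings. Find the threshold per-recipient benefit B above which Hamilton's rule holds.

r to a full sibling = 0.5 (full sibs share both parents — two paths of length 2: r = 2·(1/2)^2 = 1/2).
Hamilton's rule with n recipients of equal r: n·r·B > C, so B > C/(n·r) = 0.024/(2·0.5) = 0.024.

0.024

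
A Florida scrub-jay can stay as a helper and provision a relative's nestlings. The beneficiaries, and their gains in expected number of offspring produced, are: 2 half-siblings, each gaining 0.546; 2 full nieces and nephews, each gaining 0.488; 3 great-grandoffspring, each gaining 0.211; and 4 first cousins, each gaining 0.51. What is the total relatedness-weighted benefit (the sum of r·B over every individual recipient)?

r to a half-sibling = 0.25 (half-sibs share one parent — one path of length 2: r = (1/2)^2 = 1/4).
r to a full niece or nephew = 1/4 (full aunt/uncle↔niece/nephew: two paths of length 3 through the shared grandparent pair: r = 2·(1/2)^3 = 1/4).
r to a great-grandoffspring = 1/8 (three parent–offspring links: r = (1/2)^3 = 1/8).
r to a first cousin = 1/8 (first cousins share one grandparent pair — two paths of length 4: r = 2·(1/2)^4 = 1/8).
Summing one r·B term per recipient: 2·0.25·0.546 + 2·0.25·0.488 + 3·0.125·0.211 + 4·0.125·0.51 = 0.851125.

0.851125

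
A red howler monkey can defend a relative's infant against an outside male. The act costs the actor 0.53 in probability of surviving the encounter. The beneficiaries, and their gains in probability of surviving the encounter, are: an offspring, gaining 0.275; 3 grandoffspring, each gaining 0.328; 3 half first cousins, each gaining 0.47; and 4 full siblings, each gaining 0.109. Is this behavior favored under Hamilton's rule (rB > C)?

Yes

Hamilton's rule: the trait is favored when the sum of r·B over every recipient exceeds the actor's cost C.
r to an offspring = 1/2 (one parent–offspring link: r = (1/2)^1 = 1/2).
r to a grandoffspring = 1/4 (two parent–offspring links: r = (1/2)^2 = 1/4).
r to a half first cousin = 1/16 (half first cousins share one grandparent — one path of length 4: r = (1/2)^4 = 1/16).
r to a full sibling = 1/2 (full sibs share both parents — two paths of length 2: r = 2·(1/2)^2 = 1/2).
Summing one r·B term per recipient: 1·0.5·0.275 + 3·0.25·0.328 + 3·0.0625·0.47 + 4·0.5·0.109 = 0.689625.
0.689625 > 0.53: the indirect benefit exceeds the cost.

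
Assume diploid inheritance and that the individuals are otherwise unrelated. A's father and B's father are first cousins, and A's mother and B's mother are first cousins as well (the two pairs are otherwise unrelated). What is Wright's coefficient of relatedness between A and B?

Wright's path rule: contributions from independent ancestry routes add.
A and B are related in two ways: second cousins through their fathers (r = 1/32) and second cousins through their mothers (r = 1/32).
r = 1/32 + 1/32 = 1/16 = 0.0625.

0.0625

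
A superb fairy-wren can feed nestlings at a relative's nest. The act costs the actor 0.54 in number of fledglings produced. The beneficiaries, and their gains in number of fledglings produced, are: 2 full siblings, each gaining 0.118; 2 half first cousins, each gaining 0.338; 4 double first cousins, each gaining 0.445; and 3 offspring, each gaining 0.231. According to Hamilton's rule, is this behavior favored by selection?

Hamilton's rule: the trait is favored when the sum of r·B over every recipient exceeds the actor's cost C.
r to a full sibling = 0.5 (full sibs share both parents — two paths of length 2: r = 2·(1/2)^2 = 1/2).
r to a half first cousin = 0.0625 (half first cousins share one grandparent — one path of length 4: r = (1/2)^4 = 1/16).
r to a double first cousin = 0.25 (double first cousins share both grandparent pairs — four paths of length 4: r = 4·(1/2)^4 = 1/4).
r to an offspring = 0.5 (one parent–offspring link: r = (1/2)^1 = 1/2).
Summing one r·B term per recipient: 2·0.5·0.118 + 2·0.0625·0.338 + 4·0.25·0.445 + 3·0.5·0.231 = 0.95175.
0.95175 > 0.54: the indirect benefit exceeds the cost.

Yes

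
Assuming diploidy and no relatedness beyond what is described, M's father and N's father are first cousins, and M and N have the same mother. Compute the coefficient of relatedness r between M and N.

Relatedness sums over independent paths through distinct common ancestors.
M and N are related in two ways: second cousins through their fathers (r = 1/32) and half-sibs through their shared mother (r = 1/4).
r = 1/32 + 1/4 = 0.28125.

0.28125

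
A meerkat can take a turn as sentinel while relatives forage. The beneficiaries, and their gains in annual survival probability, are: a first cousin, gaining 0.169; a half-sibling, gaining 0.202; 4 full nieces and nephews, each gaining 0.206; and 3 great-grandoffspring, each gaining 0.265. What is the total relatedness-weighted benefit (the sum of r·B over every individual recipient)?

0.377

r to a first cousin = 1/8 (first cousins share one grandparent pair — two paths of length 4: r = 2·(1/2)^4 = 1/8).
r to a half-sibling = 0.25 (half-sibs share one parent — one path of length 2: r = (1/2)^2 = 1/4).
r to a full niece or nephew = 1/4 (full aunt/uncle↔niece/nephew: two paths of length 3 through the shared grandparent pair: r = 2·(1/2)^3 = 1/4).
r to a great-grandoffspring = 0.125 (three parent–offspring links: r = (1/2)^3 = 1/8).
Summing one r·B term per recipient: 1·0.125·0.169 + 1·0.25·0.202 + 4·0.25·0.206 + 3·0.125·0.265 = 0.377.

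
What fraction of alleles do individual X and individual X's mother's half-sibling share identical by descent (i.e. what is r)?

0.125

Each parent–offspring link contributes a factor of 1/2, and independent paths through distinct common ancestors add.
Half-aunt/uncle↔niece/nephew: one path of length 3: r = (1/2)^3 = 1/8.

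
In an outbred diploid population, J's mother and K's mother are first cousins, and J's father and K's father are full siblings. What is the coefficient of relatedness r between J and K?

With two independent routes of shared ancestry, r is the sum of the two contributions.
J and K are related in two ways: second cousins through their mothers (r = 1/32) and first cousins through their fathers (r = 1/8).
r = 1/32 + 1/8 = 0.15625.

0.15625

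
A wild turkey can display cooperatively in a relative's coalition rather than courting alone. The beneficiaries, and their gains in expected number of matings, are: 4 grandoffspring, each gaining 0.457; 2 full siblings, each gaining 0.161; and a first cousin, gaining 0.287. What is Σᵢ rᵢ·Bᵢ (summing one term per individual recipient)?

0.653875

r to a grandoffspring = 1/4 (two parent–offspring links: r = (1/2)^2 = 1/4).
r to a full sibling = 0.5 (full sibs share both parents — two paths of length 2: r = 2·(1/2)^2 = 1/2).
r to a first cousin = 0.125 (first cousins share one grandparent pair — two paths of length 4: r = 2·(1/2)^4 = 1/8).
Summing one r·B term per recipient: 4·0.25·0.457 + 2·0.5·0.161 + 1·0.125·0.287 = 0.653875.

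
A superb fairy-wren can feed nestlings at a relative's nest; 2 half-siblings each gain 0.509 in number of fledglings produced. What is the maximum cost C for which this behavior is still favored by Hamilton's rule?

r to a half-sibling = 0.25 (half-sibs share one parent — one path of length 2: r = (1/2)^2 = 1/4).
Hamilton's rule: n·r·B > C, so the trait is favored while C < n·r·B = 2·0.25·0.509 = 0.2545.

0.2545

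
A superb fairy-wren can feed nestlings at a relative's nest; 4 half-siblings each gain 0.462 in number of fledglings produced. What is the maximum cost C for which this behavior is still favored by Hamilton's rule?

0.462

r to a half-sibling = 1/4 (half-sibs share one parent — one path of length 2: r = (1/2)^2 = 1/4).
Hamilton's rule: n·r·B > C, so the trait is favored while C < n·r·B = 4·0.25·0.462 = 0.462.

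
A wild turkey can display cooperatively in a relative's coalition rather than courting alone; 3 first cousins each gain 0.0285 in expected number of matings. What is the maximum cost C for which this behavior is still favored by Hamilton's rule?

r to a first cousin = 1/8 (first cousins share one grandparent pair — two paths of length 4: r = 2·(1/2)^4 = 1/8).
Hamilton's rule: n·r·B > C, so the trait is favored while C < n·r·B = 3·0.125·0.0285 = 0.0106875.

0.0106875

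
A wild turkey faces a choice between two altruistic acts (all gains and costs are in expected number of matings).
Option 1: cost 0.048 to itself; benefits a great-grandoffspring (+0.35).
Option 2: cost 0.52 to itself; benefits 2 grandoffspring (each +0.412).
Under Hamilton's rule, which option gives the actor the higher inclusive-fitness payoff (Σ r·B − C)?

Option 1

Option 1: r to a great-grandoffspring = 0.125.
Option 1: Σ r·B − C = (1·0.125·0.35) − 0.048 = -0.00425.
Option 2: r to a grandoffspring = 0.25.
Option 2: Σ r·B − C = (2·0.25·0.412) − 0.52 = -0.314.
Option 1 has the higher net inclusive-fitness payoff.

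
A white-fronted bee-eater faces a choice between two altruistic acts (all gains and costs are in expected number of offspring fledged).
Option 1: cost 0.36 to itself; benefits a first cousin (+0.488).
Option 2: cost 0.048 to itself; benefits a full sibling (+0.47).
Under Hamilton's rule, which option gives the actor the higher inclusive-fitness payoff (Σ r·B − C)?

Option 1: r to a first cousin = 0.125.
Option 1: Σ r·B − C = (1·0.125·0.488) − 0.36 = -0.299.
Option 2: r to a full sibling = 0.5.
Option 2: Σ r·B − C = (1·0.5·0.47) − 0.048 = 0.187.
Option 2 has the higher net inclusive-fitness payoff.

Option 2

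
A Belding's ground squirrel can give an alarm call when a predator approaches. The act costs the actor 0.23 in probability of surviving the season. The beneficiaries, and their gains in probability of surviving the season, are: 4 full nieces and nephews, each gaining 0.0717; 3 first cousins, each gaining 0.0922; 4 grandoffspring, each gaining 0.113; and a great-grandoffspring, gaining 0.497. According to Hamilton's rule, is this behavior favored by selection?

Yes

Hamilton's rule: the trait is favored when the sum of r·B over every recipient exceeds the actor's cost C.
r to a full niece or nephew = 1/4 (full aunt/uncle↔niece/nephew: two paths of length 3 through the shared grandparent pair: r = 2·(1/2)^3 = 1/4).
r to a first cousin = 1/8 (first cousins share one grandparent pair — two paths of length 4: r = 2·(1/2)^4 = 1/8).
r to a grandoffspring = 1/4 (two parent–offspring links: r = (1/2)^2 = 1/4).
r to a great-grandoffspring = 1/8 (three parent–offspring links: r = (1/2)^3 = 1/8).
Summing one r·B term per recipient: 4·0.25·0.0717 + 3·0.125·0.0922 + 4·0.25·0.113 + 1·0.125·0.497 = 0.2814.
0.2814 > 0.23: the indirect benefit exceeds the cost.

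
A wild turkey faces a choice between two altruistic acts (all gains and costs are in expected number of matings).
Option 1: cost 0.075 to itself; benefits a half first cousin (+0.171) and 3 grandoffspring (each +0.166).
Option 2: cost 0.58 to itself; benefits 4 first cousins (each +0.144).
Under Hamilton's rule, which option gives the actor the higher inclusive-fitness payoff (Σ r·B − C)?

Option 1: r to a half first cousin = 0.0625.
Option 1: r to a grandoffspring = 0.25.
Option 1: Σ r·B − C = (1·0.0625·0.171 + 3·0.25·0.166) − 0.075 = 0.0601875.
Option 2: r to a first cousin = 0.125.
Option 2: Σ r·B − C = (4·0.125·0.144) − 0.58 = -0.508.
Option 1 has the higher net inclusive-fitness payoff.

Option 1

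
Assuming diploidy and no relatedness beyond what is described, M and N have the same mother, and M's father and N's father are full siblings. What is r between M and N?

0.375

With two independent routes of shared ancestry, r is the sum of the two contributions.
M and N are related in two ways: half-sibs through their shared mother (r = 1/4) and first cousins through their fathers (r = 1/8).
r = 1/4 + 1/8 = 3/8 = 0.375.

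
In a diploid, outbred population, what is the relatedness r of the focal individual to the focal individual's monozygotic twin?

1

Each parent–offspring link contributes a factor of 1/2, and independent paths through distinct common ancestors add.
Monozygotic twins share every allele identical by descent: r = 1.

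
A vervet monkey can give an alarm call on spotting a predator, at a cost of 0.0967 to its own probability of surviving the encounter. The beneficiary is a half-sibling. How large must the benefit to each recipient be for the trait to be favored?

0.3868

r to a half-sibling = 1/4 (half-sibs share one parent — one path of length 2: r = (1/2)^2 = 1/4).
Hamilton's rule with n recipients of equal r: n·r·B > C, so B > C/(n·r) = 0.0967/(1·0.25) = 0.3868.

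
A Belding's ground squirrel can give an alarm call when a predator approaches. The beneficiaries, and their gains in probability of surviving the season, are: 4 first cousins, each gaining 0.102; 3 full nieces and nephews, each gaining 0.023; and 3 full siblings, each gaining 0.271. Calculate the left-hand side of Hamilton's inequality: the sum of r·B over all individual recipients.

0.47475

r to a first cousin = 1/8 (first cousins share one grandparent pair — two paths of length 4: r = 2·(1/2)^4 = 1/8).
r to a full niece or nephew = 1/4 (full aunt/uncle↔niece/nephew: two paths of length 3 through the shared grandparent pair: r = 2·(1/2)^3 = 1/4).
r to a full sibling = 0.5 (full sibs share both parents — two paths of length 2: r = 2·(1/2)^2 = 1/2).
Summing one r·B term per recipient: 4·0.125·0.102 + 3·0.25·0.023 + 3·0.5·0.271 = 0.47475.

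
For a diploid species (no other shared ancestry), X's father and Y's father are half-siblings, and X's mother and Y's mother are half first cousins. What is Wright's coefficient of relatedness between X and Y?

With two independent routes of shared ancestry, r is the sum of the two contributions.
X and Y are related in two ways: half first cousins through their fathers (r = 1/16) and half second cousins through their mothers (r = 1/64).
r = 1/16 + 1/64 = 0.078125.

0.078125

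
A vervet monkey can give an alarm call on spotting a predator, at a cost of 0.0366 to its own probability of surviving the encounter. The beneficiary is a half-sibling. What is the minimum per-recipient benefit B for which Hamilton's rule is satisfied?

r to a half-sibling = 0.25 (half-sibs share one parent — one path of length 2: r = (1/2)^2 = 1/4).
Hamilton's rule with n recipients of equal r: n·r·B > C, so B > C/(n·r) = 0.0366/(1·0.25) = 0.1464.

0.1464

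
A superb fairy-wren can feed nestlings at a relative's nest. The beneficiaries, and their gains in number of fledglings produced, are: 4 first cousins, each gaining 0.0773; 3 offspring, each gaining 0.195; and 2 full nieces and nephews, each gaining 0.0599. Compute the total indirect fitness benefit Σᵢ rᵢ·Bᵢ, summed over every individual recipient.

0.3611

r to a first cousin = 0.125 (first cousins share one grandparent pair — two paths of length 4: r = 2·(1/2)^4 = 1/8).
r to an offspring = 0.5 (one parent–offspring link: r = (1/2)^1 = 1/2).
r to a full niece or nephew = 1/4 (full aunt/uncle↔niece/nephew: two paths of length 3 through the shared grandparent pair: r = 2·(1/2)^3 = 1/4).
Summing one r·B term per recipient: 4·0.125·0.0773 + 3·0.5·0.195 + 2·0.25·0.0599 = 0.3611.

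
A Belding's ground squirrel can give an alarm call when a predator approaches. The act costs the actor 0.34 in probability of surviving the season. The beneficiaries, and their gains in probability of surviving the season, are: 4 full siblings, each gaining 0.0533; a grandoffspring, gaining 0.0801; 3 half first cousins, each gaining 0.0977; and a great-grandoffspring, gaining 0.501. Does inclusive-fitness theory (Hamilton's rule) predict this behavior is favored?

Hamilton's rule: the trait is favored when the sum of r·B over every recipient exceeds the actor's cost C.
r to a full sibling = 0.5 (full sibs share both parents — two paths of length 2: r = 2·(1/2)^2 = 1/2).
r to a grandoffspring = 0.25 (two parent–offspring links: r = (1/2)^2 = 1/4).
r to a half first cousin = 0.0625 (half first cousins share one grandparent — one path of length 4: r = (1/2)^4 = 1/16).
r to a great-grandoffspring = 1/8 (three parent–offspring links: r = (1/2)^3 = 1/8).
Summing one r·B term per recipient: 4·0.5·0.0533 + 1·0.25·0.0801 + 3·0.0625·0.0977 + 1·0.125·0.501 = 0.20756875.
0.20756875 < 0.34: the indirect benefit is less than the cost.

No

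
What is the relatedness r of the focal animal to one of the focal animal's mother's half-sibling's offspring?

Each parent–offspring link contributes a factor of 1/2, and independent paths through distinct common ancestors add.
Half first cousins share one grandparent — one path of length 4: r = (1/2)^4 = 1/16.

0.0625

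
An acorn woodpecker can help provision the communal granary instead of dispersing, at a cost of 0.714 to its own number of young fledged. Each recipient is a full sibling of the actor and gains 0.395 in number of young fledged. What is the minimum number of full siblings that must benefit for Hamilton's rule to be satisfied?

r to a full sibling = 0.5 (full sibs share both parents — two paths of length 2: r = 2·(1/2)^2 = 1/2).
Hamilton's rule: n·r·B > C  ⇒  n > C/(r·B) = 0.714/(0.5·0.395) = 3.615.
The smallest integer exceeding 3.615 is 4.

4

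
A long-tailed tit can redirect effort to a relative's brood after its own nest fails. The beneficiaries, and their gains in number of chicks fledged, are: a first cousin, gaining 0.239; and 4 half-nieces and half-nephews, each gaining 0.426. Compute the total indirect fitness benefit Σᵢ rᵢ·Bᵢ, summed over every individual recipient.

r to a first cousin = 1/8 (first cousins share one grandparent pair — two paths of length 4: r = 2·(1/2)^4 = 1/8).
r to a half-niece or half-nephew = 0.125 (half-aunt/uncle↔niece/nephew: one path of length 3: r = (1/2)^3 = 1/8).
Summing one r·B term per recipient: 1·0.125·0.239 + 4·0.125·0.426 = 0.242875.

0.242875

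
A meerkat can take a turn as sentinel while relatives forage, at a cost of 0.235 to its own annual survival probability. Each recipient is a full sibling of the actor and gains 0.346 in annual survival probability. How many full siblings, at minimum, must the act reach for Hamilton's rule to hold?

r to a full sibling = 1/2 (full sibs share both parents — two paths of length 2: r = 2·(1/2)^2 = 1/2).
Hamilton's rule: n·r·B > C  ⇒  n > C/(r·B) = 0.235/(0.5·0.346) = 1.358.
The smallest integer exceeding 1.358 is 2.

2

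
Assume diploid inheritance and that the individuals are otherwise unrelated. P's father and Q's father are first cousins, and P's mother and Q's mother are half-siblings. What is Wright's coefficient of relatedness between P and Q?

Wright's path rule: contributions from independent ancestry routes add.
P and Q are related in two ways: second cousins through their fathers (r = 1/32) and half first cousins through their mothers (r = 1/16).
r = 1/32 + 1/16 = 3/32 = 0.09375.

0.09375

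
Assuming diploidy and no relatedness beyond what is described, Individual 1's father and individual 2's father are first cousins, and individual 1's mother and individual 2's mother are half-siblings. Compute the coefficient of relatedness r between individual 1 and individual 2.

Independent pedigree routes through distinct common ancestors add.
Individual 1 and individual 2 are related in two ways: second cousins through their fathers (r = 1/32) and half first cousins through their mothers (r = 1/16).
r = 1/32 + 1/16 = 0.09375.

0.09375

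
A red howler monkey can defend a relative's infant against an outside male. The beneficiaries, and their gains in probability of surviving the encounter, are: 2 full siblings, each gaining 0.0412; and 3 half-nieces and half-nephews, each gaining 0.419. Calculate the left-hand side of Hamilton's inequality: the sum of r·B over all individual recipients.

r to a full sibling = 0.5 (full sibs share both parents — two paths of length 2: r = 2·(1/2)^2 = 1/2).
r to a half-niece or half-nephew = 0.125 (half-aunt/uncle↔niece/nephew: one path of length 3: r = (1/2)^3 = 1/8).
Summing one r·B term per recipient: 2·0.5·0.0412 + 3·0.125·0.419 = 0.198325.

0.198325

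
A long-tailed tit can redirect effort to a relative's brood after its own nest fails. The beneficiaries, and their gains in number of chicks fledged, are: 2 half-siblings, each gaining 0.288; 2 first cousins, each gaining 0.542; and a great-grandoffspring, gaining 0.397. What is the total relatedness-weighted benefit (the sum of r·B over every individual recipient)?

r to a half-sibling = 1/4 (half-sibs share one parent — one path of length 2: r = (1/2)^2 = 1/4).
r to a first cousin = 0.125 (first cousins share one grandparent pair — two paths of length 4: r = 2·(1/2)^4 = 1/8).
r to a great-grandoffspring = 1/8 (three parent–offspring links: r = (1/2)^3 = 1/8).
Summing one r·B term per recipient: 2·0.25·0.288 + 2·0.125·0.542 + 1·0.125·0.397 = 0.329125.

0.329125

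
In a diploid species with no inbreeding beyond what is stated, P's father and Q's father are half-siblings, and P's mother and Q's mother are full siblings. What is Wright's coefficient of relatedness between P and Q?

0.1875

Wright's path rule: contributions from independent ancestry routes add.
P and Q are related in two ways: half first cousins through their fathers (r = 1/16) and first cousins through their mothers (r = 1/8).
r = 1/16 + 1/8 = 0.1875.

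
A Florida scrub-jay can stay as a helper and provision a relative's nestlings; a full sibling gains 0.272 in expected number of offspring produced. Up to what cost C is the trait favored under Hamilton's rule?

0.136

r to a full sibling = 1/2 (full sibs share both parents — two paths of length 2: r = 2·(1/2)^2 = 1/2).
Hamilton's rule: n·r·B > C, so the trait is favored while C < n·r·B = 1·0.5·0.272 = 0.136.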